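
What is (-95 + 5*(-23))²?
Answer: 44100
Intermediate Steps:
(-95 + 5*(-23))² = (-95 - 115)² = (-210)² = 44100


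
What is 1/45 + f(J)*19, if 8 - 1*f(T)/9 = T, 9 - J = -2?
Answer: -23084/45 ≈ -512.98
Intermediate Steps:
J = 11 (J = 9 - 1*(-2) = 9 + 2 = 11)
f(T) = 72 - 9*T
1/45 + f(J)*19 = 1/45 + (72 - 9*11)*19 = 1/45 + (72 - 99)*19 = 1/45 - 27*19 = 1/45 - 513 = -23084/45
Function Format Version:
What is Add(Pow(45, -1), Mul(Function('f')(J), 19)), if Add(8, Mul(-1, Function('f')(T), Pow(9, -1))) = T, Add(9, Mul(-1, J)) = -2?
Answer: Rational(-23084, 45) ≈ -512.98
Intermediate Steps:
J = 11 (J = Add(9, Mul(-1, -2)) = Add(9, 2) = 11)
Function('f')(T) = Add(72, Mul(-9, T))
Add(Pow(45, -1), Mul(Function('f')(J), 19)) = Add(Pow(45, -1), Mul(Add(72, Mul(-9, 11)), 19)) = Add(Rational(1, 45), Mul(Add(72, -99), 19)) = Add(Rational(1, 45), Mul(-27, 19)) = Add(Rational(1, 45), -513) = Rational(-23084, 45)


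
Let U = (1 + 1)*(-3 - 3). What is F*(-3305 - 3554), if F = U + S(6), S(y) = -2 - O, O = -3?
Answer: 75449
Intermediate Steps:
S(y) = 1 (S(y) = -2 - 1*(-3) = -2 + 3 = 1)
U = -12 (U = 2*(-6) = -12)
F = -11 (F = -12 + 1 = -11)
F*(-3305 - 3554) = -11*(-3305 - 3554) = -11*(-6859) = 75449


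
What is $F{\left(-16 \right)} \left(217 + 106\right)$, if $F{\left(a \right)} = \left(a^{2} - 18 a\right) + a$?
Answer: $170544$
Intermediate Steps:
$F{\left(a \right)} = a^{2} - 17 a$
$F{\left(-16 \right)} \left(217 + 106\right) = - 16 \left(-17 - 16\right) \left(217 + 106\right) = \left(-16\right) \left(-33\right) 323 = 528 \cdot 323 = 170544$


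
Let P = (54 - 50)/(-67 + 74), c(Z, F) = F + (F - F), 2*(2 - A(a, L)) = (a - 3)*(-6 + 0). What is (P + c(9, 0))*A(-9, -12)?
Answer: -136/7 ≈ -19.429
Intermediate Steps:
A(a, L) = -7 + 3*a (A(a, L) = 2 - (a - 3)*(-6 + 0)/2 = 2 - (-3 + a)*(-6)/2 = 2 - (18 - 6*a)/2 = 2 + (-9 + 3*a) = -7 + 3*a)
c(Z, F) = F (c(Z, F) = F + 0 = F)
P = 4/7 ≈ 0.57143
(P + c(9, 0))*A(-9, -12) = (4/7 + 0)*(-7 + 3*(-9)) = 4*(-7 - 27)/7 = (4/7)*(-34) = -136/7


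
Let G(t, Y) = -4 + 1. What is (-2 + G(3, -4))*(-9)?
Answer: 45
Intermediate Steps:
G(t, Y) = -3
(-2 + G(3, -4))*(-9) = (-2 - 3)*(-9) = -5*(-9) = 45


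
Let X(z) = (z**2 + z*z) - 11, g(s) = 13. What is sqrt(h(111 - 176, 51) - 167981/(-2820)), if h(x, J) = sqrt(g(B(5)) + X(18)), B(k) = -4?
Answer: sqrt(118426605 + 9940500*sqrt(26))/1410 ≈ 9.2229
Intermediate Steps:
X(z) = -11 + 2*z**2 (X(z) = (z**2 + z**2) - 11 = 2*z**2 - 11 = -11 + 2*z**2)
h(x, J) = 5*sqrt(26) (h(x, J) = sqrt(13 + (-11 + 2*18**2)) = sqrt(13 + (-11 + 2*324)) = sqrt(13 + (-11 + 648)) = sqrt(13 + 637) = sqrt(650) = 5*sqrt(26))
sqrt(h(111 - 176, 51) - 167981/(-2820)) = sqrt(5*sqrt(26) - 167981/(-2820)) = sqrt(5*sqrt(26) - 167981*(-1/2820)) = sqrt(5*sqrt(26) + 167981/2820) = sqrt(167981/2820 + 5*sqrt(26))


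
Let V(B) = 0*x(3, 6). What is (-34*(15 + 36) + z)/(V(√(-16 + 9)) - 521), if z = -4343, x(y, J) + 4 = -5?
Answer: 6077/521 ≈ 11.664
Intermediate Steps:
x(y, J) = -9 (x(y, J) = -4 - 5 = -9)
V(B) = 0 (V(B) = 0*(-9) = 0)
(-34*(15 + 36) + z)/(V(√(-16 + 9)) - 521) = (-34*(15 + 36) - 4343)/(0 - 521) = (-34*51 - 4343)/(-521) = (-1734 - 4343)*(-1/521) = -6077*(-1/521) = 6077/521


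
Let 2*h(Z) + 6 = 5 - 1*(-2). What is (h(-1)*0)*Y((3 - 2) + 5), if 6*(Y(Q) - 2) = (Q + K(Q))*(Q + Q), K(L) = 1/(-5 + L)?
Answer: 0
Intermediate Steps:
h(Z) = 1/2 (h(Z) = -3 + (5 - 1*(-2))/2 = -3 + (5 + 2)/2 = -3 + (1/2)*7 = -3 + 7/2 = 1/2)
Y(Q) = 2 + Q*(Q + 1/(-5 + Q))/3 (Y(Q) = 2 + ((Q + 1/(-5 + Q))*(Q + Q))/6 = 2 + ((Q + 1/(-5 + Q))*(2*Q))/6 = 2 + (2*Q*(Q + 1/(-5 + Q)))/6 = 2 + Q*(Q + 1/(-5 + Q))/3)
(h(-1)*0)*Y((3 - 2) + 5) = ((1/2)*0)*((((3 - 2) + 5) + (-5 + ((3 - 2) + 5))*(6 + ((3 - 2) + 5)**2))/(3*(-5 + ((3 - 2) + 5)))) = 0*(((1 + 5) + (-5 + (1 + 5))*(6 + (1 + 5)**2))/(3*(-5 + (1 + 5)))) = 0*((6 + (-5 + 6)*(6 + 6**2))/(3*(-5 + 6))) = 0*((1/3)*(6 + 1*(6 + 36))/1) = 0*((1/3)*1*(6 + 1*42)) = 0*((1/3)*1*(6 + 42)) = 0*((1/3)*1*48) = 0*16 = 0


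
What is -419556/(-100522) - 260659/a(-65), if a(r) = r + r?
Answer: 13128253139/6533930 ≈ 2009.2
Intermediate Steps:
a(r) = 2*r
-419556/(-100522) - 260659/a(-65) = -419556/(-100522) - 260659/(2*(-65)) = -419556*(-1/100522) - 260659/(-130) = 209778/50261 - 260659*(-1/130) = 209778/50261 + 260659/130 = 13128253139/6533930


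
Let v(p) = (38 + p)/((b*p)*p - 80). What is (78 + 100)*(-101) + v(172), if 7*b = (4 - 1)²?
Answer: -2388340609/132848 ≈ -17978.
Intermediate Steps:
b = 9/7 (b = (4 - 1)²/7 = (⅐)*3² = (⅐)*9 = 9/7 ≈ 1.2857)
v(p) = (38 + p)/(-80 + 9*p²/7) (v(p) = (38 + p)/((9*p/7)*p - 80) = (38 + p)/(9*p²/7 - 80) = (38 + p)/(-80 + 9*p²/7))
(78 + 100)*(-101) + v(172) = (78 + 100)*(-101) + 7*(38 + 172)/(-560 + 9*172²) = 178*(-101) + 7*210/(-560 + 9*29584) = -17978 + 7*210/(-560 + 266256) = -17978 + 7*210/265696 = -17978 + 7*(1/265696)*210 = -17978 + 735/132848 = -2388340609/132848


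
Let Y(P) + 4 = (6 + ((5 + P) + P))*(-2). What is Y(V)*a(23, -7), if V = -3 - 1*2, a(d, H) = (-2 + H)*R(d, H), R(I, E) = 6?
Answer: 324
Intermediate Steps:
a(d, H) = -12 + 6*H (a(d, H) = (-2 + H)*6 = -12 + 6*H)
V = -5 (V = -3 - 2 = -5)
Y(P) = -26 - 4*P (Y(P) = -4 + (6 + ((5 + P) + P))*(-2) = -4 + (6 + (5 + 2*P))*(-2) = -4 + (11 + 2*P)*(-2) = -4 + (-22 - 4*P) = -26 - 4*P)
Y(V)*a(23, -7) = (-26 - 4*(-5))*(-12 + 6*(-7)) = (-26 + 20)*(-12 - 42) = -6*(-54) = 324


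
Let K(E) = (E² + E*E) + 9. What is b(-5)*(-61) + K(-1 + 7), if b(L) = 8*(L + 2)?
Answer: 1545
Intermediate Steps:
K(E) = 9 + 2*E² (K(E) = (E² + E²) + 9 = 2*E² + 9 = 9 + 2*E²)
b(L) = 16 + 8*L (b(L) = 8*(2 + L) = 16 + 8*L)
b(-5)*(-61) + K(-1 + 7) = (16 + 8*(-5))*(-61) + (9 + 2*(-1 + 7)²) = (16 - 40)*(-61) + (9 + 2*6²) = -24*(-61) + (9 + 2*36) = 1464 + (9 + 72) = 1464 + 81 = 1545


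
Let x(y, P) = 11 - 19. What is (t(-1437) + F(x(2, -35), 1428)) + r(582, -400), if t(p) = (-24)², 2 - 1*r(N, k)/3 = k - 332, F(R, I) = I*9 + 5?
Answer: 15635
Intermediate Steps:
x(y, P) = -8
F(R, I) = 5 + 9*I (F(R, I) = 9*I + 5 = 5 + 9*I)
r(N, k) = 1002 - 3*k (r(N, k) = 6 - 3*(k - 332) = 6 - 3*(-332 + k) = 6 + (996 - 3*k) = 1002 - 3*k)
t(p) = 576
(t(-1437) + F(x(2, -35), 1428)) + r(582, -400) = (576 + (5 + 9*1428)) + (1002 - 3*(-400)) = (576 + (5 + 12852)) + (1002 + 1200) = (576 + 12857) + 2202 = 13433 + 2202 = 15635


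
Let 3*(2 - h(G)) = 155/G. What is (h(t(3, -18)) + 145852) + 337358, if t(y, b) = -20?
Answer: 5798575/12 ≈ 4.8321e+5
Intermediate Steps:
h(G) = 2 - 155/(3*G)
(h(t(3, -18)) + 145852) + 337358 = ((2 - 155/3/(-20)) + 145852) + 337358 = ((2 - 155/3*(-1/20)) + 145852) + 337358 = ((2 + 31/12) + 145852) + 337358 = (55/12 + 145852) + 337358 = 1750279/12 + 337358 = 5798575/12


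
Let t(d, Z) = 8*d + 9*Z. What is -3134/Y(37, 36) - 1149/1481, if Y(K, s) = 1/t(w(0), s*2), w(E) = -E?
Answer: -3007663341/1481 ≈ -2.0308e+6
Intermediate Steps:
Y(K, s) = 1/(18*s) (Y(K, s) = 1/(8*(-1*0) + 9*(s*2)) = 1/(8*0 + 9*(2*s)) = 1/(0 + 18*s) = 1/(18*s))
-3134/Y(37, 36) - 1149/1481 = -3134/((1/18)/36) - 1149/1481 = -3134/((1/18)*(1/36)) - 1149*1/1481 = -3134/1/648 - 1149/1481 = -3134*648 - 1149/1481 = -2030832 - 1149/1481 = -3007663341/1481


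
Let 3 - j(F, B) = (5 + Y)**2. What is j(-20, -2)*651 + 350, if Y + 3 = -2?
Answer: 2303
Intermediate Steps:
Y = -5 (Y = -3 - 2 = -5)
j(F, B) = 3 (j(F, B) = 3 - (5 - 5)**2 = 3 - 1*0**2 = 3 - 1*0 = 3 + 0 = 3)
j(-20, -2)*651 + 350 = 3*651 + 350 = 1953 + 350 = 2303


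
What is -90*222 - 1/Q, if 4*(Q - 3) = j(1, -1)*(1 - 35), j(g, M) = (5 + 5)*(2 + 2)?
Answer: -6733259/337 ≈ -19980.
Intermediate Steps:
j(g, M) = 40 (j(g, M) = 10*4 = 40)
Q = -337 (Q = 3 + (40*(1 - 35))/4 = 3 + (40*(-34))/4 = 3 + (¼)*(-1360) = 3 - 340 = -337)
-90*222 - 1/Q = -90*222 - 1/(-337) = -19980 - 1*(-1/337) = -19980 + 1/337 = -6733259/337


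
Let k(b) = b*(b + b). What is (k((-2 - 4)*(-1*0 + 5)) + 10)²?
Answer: 3276100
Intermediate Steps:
k(b) = 2*b² (k(b) = b*(2*b) = 2*b²)
(k((-2 - 4)*(-1*0 + 5)) + 10)² = (2*((-2 - 4)*(-1*0 + 5))² + 10)² = (2*(-6*(0 + 5))² + 10)² = (2*(-6*5)² + 10)² = (2*(-30)² + 10)² = (2*900 + 10)² = (1800 + 10)² = 1810² = 3276100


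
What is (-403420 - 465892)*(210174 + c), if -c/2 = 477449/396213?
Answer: -72389971433959168/396213 ≈ -1.8270e+11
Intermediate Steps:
c = -954898/396213 ≈ -2.4101
(-403420 - 465892)*(210174 + c) = (-403420 - 465892)*(210174 - 954898/396213) = -869312*83272716164/396213 = -72389971433959168/396213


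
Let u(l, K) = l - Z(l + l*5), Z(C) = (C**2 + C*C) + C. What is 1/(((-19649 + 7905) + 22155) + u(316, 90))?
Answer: -1/7180801 ≈ -1.3926e-7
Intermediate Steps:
Z(C) = C + 2*C**2 (Z(C) = (C**2 + C**2) + C = 2*C**2 + C = C + 2*C**2)
u(l, K) = l - 6*l*(1 + 12*l) (u(l, K) = l - (l + l*5)*(1 + 2*(l + l*5)) = l - (l + 5*l)*(1 + 2*(l + 5*l)) = l - 6*l*(1 + 2*(6*l)) = l - 6*l*(1 + 12*l))
1/(((-19649 + 7905) + 22155) + u(316, 90)) = 1/(((-19649 + 7905) + 22155) + 316*(-5 - 72*316)) = 1/((-11744 + 22155) + 316*(-5 - 22752)) = 1/(10411 + 316*(-22757)) = 1/(10411 - 7191212) = 1/(-7180801) = -1/7180801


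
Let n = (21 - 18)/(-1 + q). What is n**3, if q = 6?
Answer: 27/125 ≈ 0.21600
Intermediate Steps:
n = 3/5 (n = (21 - 18)/(-1 + 6) = 3/5 ≈ 0.60000)
n**3 = (3/5)**3 = 27/125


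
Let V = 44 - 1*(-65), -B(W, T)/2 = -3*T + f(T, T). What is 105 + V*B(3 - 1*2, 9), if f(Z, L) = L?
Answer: 4029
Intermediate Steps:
B(W, T) = 4*T (B(W, T) = -2*(-3*T + T) = -(-4)*T = 4*T)
V = 109 (V = 44 + 65 = 109)
105 + V*B(3 - 1*2, 9) = 105 + 109*(4*9) = 105 + 109*36 = 105 + 3924 = 4029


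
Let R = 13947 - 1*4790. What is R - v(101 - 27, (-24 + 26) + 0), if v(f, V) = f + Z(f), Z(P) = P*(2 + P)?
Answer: 3459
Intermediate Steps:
v(f, V) = f + f*(2 + f)
R = 9157 (R = 13947 - 4790 = 9157)
R - v(101 - 27, (-24 + 26) + 0) = 9157 - (101 - 27)*(3 + (101 - 27)) = 9157 - 74*(3 + 74) = 9157 - 74*77 = 9157 - 1*5698 = 9157 - 5698 = 3459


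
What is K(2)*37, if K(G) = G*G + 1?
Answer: 185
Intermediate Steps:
K(G) = 1 + G² (K(G) = G² + 1 = 1 + G²)
K(2)*37 = (1 + 2²)*37 = (1 + 4)*37 = 5*37 = 185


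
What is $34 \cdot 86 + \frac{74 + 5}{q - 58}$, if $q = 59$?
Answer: $3003$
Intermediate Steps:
$34 \cdot 86 + \frac{74 + 5}{q - 58} = 34 \cdot 86 + \frac{74 + 5}{59 - 58} = 2924 + \frac{79}{1} = 2924 + 79 \cdot 1 = 2924 + 79 = 3003$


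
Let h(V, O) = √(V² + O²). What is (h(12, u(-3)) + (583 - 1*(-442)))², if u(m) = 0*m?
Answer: 1075369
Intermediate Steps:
u(m) = 0
h(V, O) = √(O² + V²)
(h(12, u(-3)) + (583 - 1*(-442)))² = (√(0² + 12²) + (583 - 1*(-442)))² = (√(0 + 144) + (583 + 442))² = (√144 + 1025)² = (12 + 1025)² = 1037² = 1075369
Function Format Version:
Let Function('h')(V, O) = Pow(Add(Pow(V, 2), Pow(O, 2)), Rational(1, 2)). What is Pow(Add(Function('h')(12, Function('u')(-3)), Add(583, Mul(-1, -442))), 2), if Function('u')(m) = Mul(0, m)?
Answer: 1075369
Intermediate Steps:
Function('u')(m) = 0
Function('h')(V, O) = Pow(Add(Pow(O, 2), Pow(V, 2)), Rational(1, 2))
Pow(Add(Function('h')(12, Function('u')(-3)), Add(583, Mul(-1, -442))), 2) = Pow(Add(Pow(Add(Pow(0, 2), Pow(12, 2)), Rational(1, 2)), Add(583, Mul(-1, -442))), 2) = Pow(Add(Pow(Add(0, 144), Rational(1, 2)), Add(583, 442)), 2) = Pow(Add(Pow(144, Rational(1, 2)), 1025), 2) = Pow(Add(12, 1025), 2) = Pow(1037, 2) = 1075369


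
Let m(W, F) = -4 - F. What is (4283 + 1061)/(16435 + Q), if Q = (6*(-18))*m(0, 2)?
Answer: 5344/17083 ≈ 0.31283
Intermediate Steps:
Q = 648 (Q = (6*(-18))*(-4 - 1*2) = -108*(-4 - 2) = -108*(-6) = 648)
(4283 + 1061)/(16435 + Q) = (4283 + 1061)/(16435 + 648) = 5344/17083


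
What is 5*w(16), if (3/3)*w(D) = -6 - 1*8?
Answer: -70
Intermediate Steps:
w(D) = -14 (w(D) = -6 - 1*8 = -6 - 8 = -14)
5*w(16) = 5*(-14) = -70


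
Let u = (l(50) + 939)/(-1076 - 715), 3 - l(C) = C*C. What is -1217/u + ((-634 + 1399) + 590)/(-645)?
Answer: -281596681/200982 ≈ -1401.1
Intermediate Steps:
l(C) = 3 - C² (l(C) = 3 - C*C = 3 - C²)
u = 1558/1791 (u = ((3 - 1*50²) + 939)/(-1076 - 715) = ((3 - 1*2500) + 939)/(-1791) = ((3 - 2500) + 939)*(-1/1791) = (-2497 + 939)*(-1/1791) = -1558*(-1/1791) = 1558/1791 ≈ 0.86991)
-1217/u + ((-634 + 1399) + 590)/(-645) = -1217/1558/1791 + ((-634 + 1399) + 590)/(-645) = -1217*1791/1558 + (765 + 590)*(-1/645) = -2179647/1558 + 1355*(-1/645) = -2179647/1558 - 271/129 = -281596681/200982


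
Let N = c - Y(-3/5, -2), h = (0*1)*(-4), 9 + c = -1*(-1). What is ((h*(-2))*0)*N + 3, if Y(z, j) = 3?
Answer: 3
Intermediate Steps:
c = -8 (c = -9 - 1*(-1) = -9 + 1 = -8)
h = 0 (h = 0*(-4) = 0)
N = -11 (N = -8 - 1*3 = -8 - 3 = -11)
((h*(-2))*0)*N + 3 = ((0*(-2))*0)*(-11) + 3 = (0*0)*(-11) + 3 = 0*(-11) + 3 = 0 + 3 = 3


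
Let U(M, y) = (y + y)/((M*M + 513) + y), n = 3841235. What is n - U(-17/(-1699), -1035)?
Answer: 5787987792165685/1506805433 ≈ 3.8412e+6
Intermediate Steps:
U(M, y) = 2*y/(513 + y + M²) (U(M, y) = (2*y)/((M² + 513) + y) = (2*y)/((513 + M²) + y) = (2*y)/(513 + y + M²) = 2*y/(513 + y + M²))
n - U(-17/(-1699), -1035) = 3841235 - 2*(-1035)/(513 - 1035 + (-17/(-1699))²) = 3841235 - 2*(-1035)/(513 - 1035 + (-17*(-1/1699))²) = 3841235 - 2*(-1035)/(513 - 1035 + (17/1699)²) = 3841235 - 2*(-1035)/(513 - 1035 + 289/2886601) = 3841235 - 2*(-1035)/(-1506805433/2886601) = 3841235 - 2*(-1035)*(-2886601)/1506805433 = 3841235 - 1*5975264070/1506805433 = 3841235 - 5975264070/1506805433 = 5787987792165685/1506805433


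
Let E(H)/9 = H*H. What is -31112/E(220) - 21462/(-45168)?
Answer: 82745629/204949800 ≈ 0.40374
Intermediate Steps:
E(H) = 9*H**2 (E(H) = 9*(H*H) = 9*H**2)
-31112/E(220) - 21462/(-45168) = -31112/(9*220**2) - 21462/(-45168) = -31112/(9*48400) - 21462*(-1/45168) = -31112/435600 + 3577/7528 = -31112*1/435600 + 3577/7528 = -3889/54450 + 3577/7528 = 82745629/204949800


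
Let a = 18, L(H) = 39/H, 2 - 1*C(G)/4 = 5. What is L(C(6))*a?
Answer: -117/2 ≈ -58.500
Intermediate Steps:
C(G) = -12 (C(G) = 8 - 4*5 = 8 - 20 = -12)
L(C(6))*a = (39/(-12))*18 = (39*(-1/12))*18 = -13/4*18 = -117/2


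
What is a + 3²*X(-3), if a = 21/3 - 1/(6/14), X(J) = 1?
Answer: 41/3 ≈ 13.667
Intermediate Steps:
a = 14/3 (a = 21*(⅓) - 1/(6*(1/14)) = 7 - 1/3/7 = 7 - 1*7/3 = 7 - 7/3 = 14/3 ≈ 4.6667)
a + 3²*X(-3) = 14/3 + 3²*1 = 14/3 + 9*1 = 14/3 + 9 = 41/3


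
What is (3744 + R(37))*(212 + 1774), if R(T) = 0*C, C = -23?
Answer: 7435584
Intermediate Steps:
R(T) = 0 (R(T) = 0*(-23) = 0)
(3744 + R(37))*(212 + 1774) = (3744 + 0)*(212 + 1774) = 3744*1986 = 7435584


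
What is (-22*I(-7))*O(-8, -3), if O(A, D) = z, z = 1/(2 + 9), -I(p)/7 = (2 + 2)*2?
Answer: 112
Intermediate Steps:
I(p) = -56 (I(p) = -7*(2 + 2)*2 = -28*2 = -7*8 = -56)
z = 1/11 ≈ 0.090909
O(A, D) = 1/11
(-22*I(-7))*O(-8, -3) = -22*(-56)*(1/11) = 1232*(1/11) = 112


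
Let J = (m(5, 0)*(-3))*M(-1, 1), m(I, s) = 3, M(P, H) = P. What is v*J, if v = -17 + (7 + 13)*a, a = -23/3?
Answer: -1533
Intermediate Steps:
a = -23/3 (a = -23*⅓ = -23/3 ≈ -7.6667)
J = 9 (J = (3*(-3))*(-1) = -9*(-1) = 9)
v = -511/3 (v = -17 + (7 + 13)*(-23/3) = -17 + 20*(-23/3) = -17 - 460/3 = -511/3 ≈ -170.33)
v*J = -511/3*9 = -1533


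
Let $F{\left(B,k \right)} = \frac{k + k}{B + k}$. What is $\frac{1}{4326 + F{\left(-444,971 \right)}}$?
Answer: $\frac{527}{2281744} \approx 0.00023096$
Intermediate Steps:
$F{\left(B,k \right)} = \frac{2 k}{B + k}$
$\frac{1}{4326 + F{\left(-444,971 \right)}} = \frac{1}{4326 + 2 \cdot 971 \frac{1}{-444 + 971}} = \frac{1}{4326 + 2 \cdot 971 \cdot \frac{1}{527}} = \frac{1}{4326 + \frac{1942}{527}} = \frac{1}{\frac{2281744}{527}} = \frac{527}{2281744}$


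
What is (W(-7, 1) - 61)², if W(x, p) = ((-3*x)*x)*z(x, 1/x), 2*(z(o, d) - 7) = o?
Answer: 1324801/4 ≈ 3.3120e+5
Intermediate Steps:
z(o, d) = 7 + o/2
W(x, p) = -3*x²*(7 + x/2) (W(x, p) = ((-3*x)*x)*(7 + x/2) = (-3*x²)*(7 + x/2) = -3*x²*(7 + x/2))
(W(-7, 1) - 61)² = ((3/2)*(-7)²*(-14 - 1*(-7)) - 61)² = ((3/2)*49*(-14 + 7) - 61)² = ((3/2)*49*(-7) - 61)² = (-1029/2 - 61)² = (-1151/2)² = 1324801/4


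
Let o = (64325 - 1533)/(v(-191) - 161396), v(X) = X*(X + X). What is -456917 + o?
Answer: -20203530385/44217 ≈ -4.5692e+5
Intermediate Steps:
v(X) = 2*X**2 (v(X) = X*(2*X) = 2*X**2)
o = -31396/44217 (o = (64325 - 1533)/(2*(-191)**2 - 161396) = 62792/(2*36481 - 161396) = 62792/(72962 - 161396) = 62792/(-88434) = 62792*(-1/88434) = -31396/44217 ≈ -0.71004)
-456917 + o = -456917 - 31396/44217 = -20203530385/44217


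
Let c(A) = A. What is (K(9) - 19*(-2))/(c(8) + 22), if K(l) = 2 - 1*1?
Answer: 13/10 ≈ 1.3000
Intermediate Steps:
K(l) = 1 (K(l) = 2 - 1 = 1)
(K(9) - 19*(-2))/(c(8) + 22) = (1 - 19*(-2))/(8 + 22) = (1 + 38)/30 = 39*(1/30) = 13/10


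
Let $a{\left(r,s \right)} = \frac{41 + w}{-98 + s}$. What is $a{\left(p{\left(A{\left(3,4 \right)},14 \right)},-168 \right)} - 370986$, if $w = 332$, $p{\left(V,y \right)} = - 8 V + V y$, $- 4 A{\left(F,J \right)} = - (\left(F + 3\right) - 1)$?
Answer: $- \frac{98682649}{266} \approx -3.7099 \cdot 10^{5}$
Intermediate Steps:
$A{\left(F,J \right)} = \frac{1}{2} + \frac{F}{4}$ ($A{\left(F,J \right)} = - \frac{\left(-1\right) \left(\left(F + 3\right) - 1\right)}{4} = - \frac{\left(-1\right) \left(\left(3 + F\right) - 1\right)}{4} = - \frac{\left(-1\right) \left(2 + F\right)}{4} = - \frac{-2 - F}{4} = \frac{1}{2} + \frac{F}{4}$)
$a{\left(r,s \right)} = \frac{373}{-98 + s}$ ($a{\left(r,s \right)} = \frac{41 + 332}{-98 + s} = \frac{373}{-98 + s}$)
$a{\left(p{\left(A{\left(3,4 \right)},14 \right)},-168 \right)} - 370986 = \frac{373}{-98 - 168} - 370986 = \frac{373}{-266} - 370986 = 373 \left(- \frac{1}{266}\right) - 370986 = - \frac{373}{266} - 370986 = - \frac{98682649}{266}$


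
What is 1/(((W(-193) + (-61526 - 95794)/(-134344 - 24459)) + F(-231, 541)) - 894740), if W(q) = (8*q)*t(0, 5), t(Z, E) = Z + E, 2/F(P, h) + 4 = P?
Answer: -37318705/33678601861706 ≈ -1.1081e-6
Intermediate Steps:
F(P, h) = 2/(-4 + P)
t(Z, E) = E + Z
W(q) = 40*q (W(q) = (8*q)*(5 + 0) = (8*q)*5 = 40*q)
1/(((W(-193) + (-61526 - 95794)/(-134344 - 24459)) + F(-231, 541)) - 894740) = 1/(((40*(-193) + (-61526 - 95794)/(-134344 - 24459)) + 2/(-4 - 231)) - 894740) = 1/(((-7720 - 157320/(-158803)) + 2/(-235)) - 894740) = 1/(((-7720 - 157320*(-1/158803)) + 2*(-1/235)) - 894740) = 1/(((-7720 + 157320/158803) - 2/235) - 894740) = 1/((-1225801840/158803 - 2/235) - 894740) = 1/(-288063750006/37318705 - 894740) = 1/(-33678601861706/37318705) = -37318705/33678601861706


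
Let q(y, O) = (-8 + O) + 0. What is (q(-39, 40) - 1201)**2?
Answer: 1366561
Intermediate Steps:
q(y, O) = -8 + O
(q(-39, 40) - 1201)**2 = ((-8 + 40) - 1201)**2 = (32 - 1201)**2 = (-1169)**2 = 1366561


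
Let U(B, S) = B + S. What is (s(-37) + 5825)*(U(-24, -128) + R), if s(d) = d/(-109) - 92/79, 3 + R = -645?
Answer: -40121576000/8611 ≈ -4.6593e+6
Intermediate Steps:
R = -648 (R = -3 - 645 = -648)
s(d) = -92/79 - d/109 (s(d) = d*(-1/109) - 92*1/79 = -d/109 - 92/79 = -92/79 - d/109)
(s(-37) + 5825)*(U(-24, -128) + R) = ((-92/79 - 1/109*(-37)) + 5825)*((-24 - 128) - 648) = ((-92/79 + 37/109) + 5825)*(-152 - 648) = (-7105/8611 + 5825)*(-800) = (50151970/8611)*(-800) = -40121576000/8611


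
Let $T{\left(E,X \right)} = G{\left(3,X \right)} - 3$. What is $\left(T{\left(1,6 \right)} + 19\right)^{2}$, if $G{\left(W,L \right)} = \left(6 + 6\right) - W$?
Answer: $625$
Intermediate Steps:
$G{\left(W,L \right)} = 12 - W$
$T{\left(E,X \right)} = 6$ ($T{\left(E,X \right)} = \left(12 - 3\right) - 3 = 9 - 3 = 6$)
$\left(T{\left(1,6 \right)} + 19\right)^{2} = \left(6 + 19\right)^{2} = 25^{2} = 625$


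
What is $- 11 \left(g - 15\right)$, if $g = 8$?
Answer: $77$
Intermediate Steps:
$- 11 \left(g - 15\right) = - 11 \left(8 - 15\right) = \left(-11\right) \left(-7\right) = 77$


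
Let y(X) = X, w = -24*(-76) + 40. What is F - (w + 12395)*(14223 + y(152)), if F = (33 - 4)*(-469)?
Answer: -204986726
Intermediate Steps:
w = 1864 (w = 1824 + 40 = 1864)
F = -13601 (F = 29*(-469) = -13601)
F - (w + 12395)*(14223 + y(152)) = -13601 - (1864 + 12395)*(14223 + 152) = -13601 - 14259*14375 = -13601 - 1*204973125 = -13601 - 204973125 = -204986726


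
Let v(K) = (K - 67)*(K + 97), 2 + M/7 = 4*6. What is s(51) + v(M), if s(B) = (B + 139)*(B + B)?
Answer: 41217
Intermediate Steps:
M = 154 (M = -14 + 7*(4*6) = -14 + 7*24 = -14 + 168 = 154)
v(K) = (-67 + K)*(97 + K)
s(B) = 2*B*(139 + B) (s(B) = (139 + B)*(2*B) = 2*B*(139 + B))
s(51) + v(M) = 2*51*(139 + 51) + (-6499 + 154² + 30*154) = 2*51*190 + (-6499 + 23716 + 4620) = 19380 + 21837 = 41217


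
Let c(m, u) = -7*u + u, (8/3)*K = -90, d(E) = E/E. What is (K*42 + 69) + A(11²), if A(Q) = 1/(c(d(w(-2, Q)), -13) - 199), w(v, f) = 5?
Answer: -326339/242 ≈ -1348.5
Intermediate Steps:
d(E) = 1
K = -135/4 (K = (3/8)*(-90) = -135/4 ≈ -33.750)
c(m, u) = -6*u
A(Q) = -1/121 (A(Q) = 1/(-6*(-13) - 199) = 1/(78 - 199) = 1/(-121) = -1/121)
(K*42 + 69) + A(11²) = (-135/4*42 + 69) - 1/121 = (-2835/2 + 69) - 1/121 = -2697/2 - 1/121 = -326339/242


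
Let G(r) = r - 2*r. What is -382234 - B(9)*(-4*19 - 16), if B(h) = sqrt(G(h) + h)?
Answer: -382234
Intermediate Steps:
G(r) = -r
B(h) = 0 (B(h) = sqrt(-h + h) = sqrt(0) = 0)
-382234 - B(9)*(-4*19 - 16) = -382234 - 0*(-4*19 - 16) = -382234 - 0*(-76 - 16) = -382234 - 0*(-92) = -382234 - 1*0 = -382234 + 0 = -382234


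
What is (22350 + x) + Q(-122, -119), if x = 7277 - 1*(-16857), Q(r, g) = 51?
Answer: 46535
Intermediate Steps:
x = 24134 (x = 7277 + 16857 = 24134)
(22350 + x) + Q(-122, -119) = (22350 + 24134) + 51 = 46484 + 51 = 46535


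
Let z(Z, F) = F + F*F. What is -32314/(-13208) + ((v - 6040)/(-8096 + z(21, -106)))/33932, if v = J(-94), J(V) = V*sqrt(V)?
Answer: 207914777607/84984967444 - 47*I*sqrt(94)/51474844 ≈ 2.4465 - 8.8525e-6*I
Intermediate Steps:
J(V) = V**(3/2)
z(Z, F) = F + F**2
v = -94*I*sqrt(94) (v = (-94)**(3/2) = -94*I*sqrt(94) ≈ -911.36*I)
-32314/(-13208) + ((v - 6040)/(-8096 + z(21, -106)))/33932 = -32314/(-13208) + ((-94*I*sqrt(94) - 6040)/(-8096 - 106*(1 - 106)))/33932 = -32314*(-1/13208) + ((-6040 - 94*I*sqrt(94))/(-8096 - 106*(-105)))*(1/33932) = 16157/6604 + ((-6040 - 94*I*sqrt(94))/(-8096 + 11130))*(1/33932) = 16157/6604 + ((-6040 - 94*I*sqrt(94))/3034)*(1/33932) = 16157/6604 + ((-6040 - 94*I*sqrt(94))*(1/3034))*(1/33932) = 16157/6604 + (-3020/1517 - 47*I*sqrt(94)/1517)*(1/33932) = 16157/6604 + (-755/12868711 - 47*I*sqrt(94)/51474844) = 207914777607/84984967444 - 47*I*sqrt(94)/51474844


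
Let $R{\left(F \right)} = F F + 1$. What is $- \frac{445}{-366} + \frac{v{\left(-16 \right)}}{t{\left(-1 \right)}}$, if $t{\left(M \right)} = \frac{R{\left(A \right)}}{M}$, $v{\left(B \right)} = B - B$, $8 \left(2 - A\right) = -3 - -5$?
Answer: $\frac{445}{366} \approx 1.2158$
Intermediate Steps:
$A = \frac{7}{4}$ ($A = 2 - \frac{-3 - -5}{8} = 2 - \frac{-3 + 5}{8} = 2 - \frac{1}{4} = \frac{7}{4} \approx 1.75$)
$R{\left(F \right)} = 1 + F^{2}$ ($R{\left(F \right)} = F^{2} + 1 = 1 + F^{2}$)
$v{\left(B \right)} = 0$
$t{\left(M \right)} = \frac{65}{16 M}$ ($t{\left(M \right)} = \frac{1 + \left(\frac{7}{4}\right)^{2}}{M} = \frac{1 + \frac{49}{16}}{M} = \frac{65}{16 M}$)
$- \frac{445}{-366} + \frac{v{\left(-16 \right)}}{t{\left(-1 \right)}} = - \frac{445}{-366} + \frac{0}{\frac{65}{16} \frac{1}{-1}} = \left(-445\right) \left(- \frac{1}{366}\right) + \frac{0}{\frac{65}{16} \left(-1\right)} = \frac{445}{366} + \frac{0}{- \frac{65}{16}} = \frac{445}{366} + 0 \left(- \frac{16}{65}\right) = \frac{445}{366} + 0 = \frac{445}{366}$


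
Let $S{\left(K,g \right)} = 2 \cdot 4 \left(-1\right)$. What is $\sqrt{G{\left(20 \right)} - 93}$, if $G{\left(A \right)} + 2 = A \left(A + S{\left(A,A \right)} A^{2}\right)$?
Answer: $i \sqrt{63695} \approx 252.38 i$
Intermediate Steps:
$S{\left(K,g \right)} = -8$ ($S{\left(K,g \right)} = 8 \left(-1\right) = -8$)
$G{\left(A \right)} = -2 + A \left(A - 8 A^{2}\right)$
$\sqrt{G{\left(20 \right)} - 93} = \sqrt{\left(-2 + 20^{2} - 8 \cdot 20^{3}\right) - 93} = \sqrt{\left(-2 + 400 - 64000\right) - 93} = \sqrt{-63602 - 93} = \sqrt{-63695} = i \sqrt{63695}$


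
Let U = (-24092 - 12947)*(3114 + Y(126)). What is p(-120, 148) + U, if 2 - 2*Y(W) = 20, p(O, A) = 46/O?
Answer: -6900365723/60 ≈ -1.1501e+8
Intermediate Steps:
Y(W) = -9 (Y(W) = 1 - ½*20 = 1 - 10 = -9)
U = -115006095 (U = (-24092 - 12947)*(3114 - 9) = -37039*3105 = -115006095)
p(-120, 148) + U = 46/(-120) - 115006095 = 46*(-1/120) - 115006095 = -23/60 - 115006095 = -6900365723/60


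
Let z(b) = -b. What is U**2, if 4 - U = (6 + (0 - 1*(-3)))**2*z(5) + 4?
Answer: 164025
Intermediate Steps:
U = 405 (U = 4 - ((6 + (0 - 1*(-3)))**2*(-1*5) + 4) = 4 - ((6 + (0 + 3))**2*(-5) + 4) = 4 - ((6 + 3)**2*(-5) + 4) = 4 - (9**2*(-5) + 4) = 4 - (81*(-5) + 4) = 4 - (-405 + 4) = 4 - 1*(-401) = 4 + 401 = 405)
U**2 = 405**2 = 164025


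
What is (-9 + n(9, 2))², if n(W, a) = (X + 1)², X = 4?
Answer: 256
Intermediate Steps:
n(W, a) = 25 (n(W, a) = (4 + 1)² = 5² = 25)
(-9 + n(9, 2))² = (-9 + 25)² = 16² = 256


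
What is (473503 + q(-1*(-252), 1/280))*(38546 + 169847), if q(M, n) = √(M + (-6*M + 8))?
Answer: 98674710679 + 416786*I*√313 ≈ 9.8675e+10 + 7.3737e+6*I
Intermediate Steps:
q(M, n) = √(8 - 5*M) (q(M, n) = √(M + (8 - 6*M)) = √(8 - 5*M))
(473503 + q(-1*(-252), 1/280))*(38546 + 169847) = (473503 + √(8 - (-5)*(-252)))*(38546 + 169847) = (473503 + √(8 - 5*252))*208393 = (473503 + √(8 - 1260))*208393 = (473503 + √(-1252))*208393 = (473503 + 2*I*√313)*208393 = 98674710679 + 416786*I*√313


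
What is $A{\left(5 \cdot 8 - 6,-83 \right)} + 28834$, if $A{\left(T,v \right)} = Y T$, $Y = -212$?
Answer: $21626$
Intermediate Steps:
$A{\left(T,v \right)} = - 212 T$
$A{\left(5 \cdot 8 - 6,-83 \right)} + 28834 = - 212 \left(5 \cdot 8 - 6\right) + 28834 = - 212 \left(40 - 6\right) + 28834 = \left(-212\right) 34 + 28834 = -7208 + 28834 = 21626$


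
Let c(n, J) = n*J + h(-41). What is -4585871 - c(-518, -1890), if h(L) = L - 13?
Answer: -5564837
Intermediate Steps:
h(L) = -13 + L
c(n, J) = -54 + J*n (c(n, J) = n*J + (-13 - 41) = J*n - 54 = -54 + J*n)
-4585871 - c(-518, -1890) = -4585871 - (-54 - 1890*(-518)) = -4585871 - (-54 + 979020) = -4585871 - 1*978966 = -4585871 - 978966 = -5564837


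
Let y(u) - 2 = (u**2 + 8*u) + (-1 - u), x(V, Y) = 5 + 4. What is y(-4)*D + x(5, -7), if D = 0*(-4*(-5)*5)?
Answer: 9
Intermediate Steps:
x(V, Y) = 9
y(u) = 1 + u**2 + 7*u (y(u) = 2 + ((u**2 + 8*u) + (-1 - u)) = 2 + (-1 + u**2 + 7*u) = 1 + u**2 + 7*u)
D = 0 (D = 0*(20*5) = 0*100 = 0)
y(-4)*D + x(5, -7) = (1 + (-4)**2 + 7*(-4))*0 + 9 = (1 + 16 - 28)*0 + 9 = -11*0 + 9 = 0 + 9 = 9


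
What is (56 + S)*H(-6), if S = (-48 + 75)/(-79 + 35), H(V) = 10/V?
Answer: -12185/132 ≈ -92.311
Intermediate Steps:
S = -27/44 (S = 27/(-44) = 27*(-1/44) = -27/44 ≈ -0.61364)
(56 + S)*H(-6) = (56 - 27/44)*(10/(-6)) = 2437*(10*(-1/6))/44 = (2437/44)*(-5/3) = -12185/132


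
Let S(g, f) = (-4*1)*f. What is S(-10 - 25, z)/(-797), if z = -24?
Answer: -96/797 ≈ -0.12045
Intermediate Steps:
S(g, f) = -4*f
S(-10 - 25, z)/(-797) = -4*(-24)/(-797) = 96*(-1/797) = -96/797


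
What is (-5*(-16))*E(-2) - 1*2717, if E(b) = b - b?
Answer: -2717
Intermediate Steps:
E(b) = 0
(-5*(-16))*E(-2) - 1*2717 = -5*(-16)*0 - 1*2717 = 80*0 - 2717 = 0 - 2717 = -2717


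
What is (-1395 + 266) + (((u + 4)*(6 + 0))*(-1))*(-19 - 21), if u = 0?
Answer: -169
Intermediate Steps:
(-1395 + 266) + (((u + 4)*(6 + 0))*(-1))*(-19 - 21) = (-1395 + 266) + (((0 + 4)*(6 + 0))*(-1))*(-19 - 21) = -1129 + ((4*6)*(-1))*(-40) = -1129 + (24*(-1))*(-40) = -1129 - 24*(-40) = -1129 + 960 = -169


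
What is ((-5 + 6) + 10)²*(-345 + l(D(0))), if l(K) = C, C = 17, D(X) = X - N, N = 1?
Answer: -39688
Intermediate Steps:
D(X) = -1 + X (D(X) = X - 1*1 = X - 1 = -1 + X)
l(K) = 17
((-5 + 6) + 10)²*(-345 + l(D(0))) = ((-5 + 6) + 10)²*(-345 + 17) = (1 + 10)²*(-328) = 11²*(-328) = 121*(-328) = -39688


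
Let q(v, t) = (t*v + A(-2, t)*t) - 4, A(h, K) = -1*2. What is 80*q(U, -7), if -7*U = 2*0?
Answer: 800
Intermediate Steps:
A(h, K) = -2
U = 0 (U = -2*0/7 = -1/7*0 = 0)
q(v, t) = -4 - 2*t + t*v (q(v, t) = (t*v - 2*t) - 4 = (-2*t + t*v) - 4 = -4 - 2*t + t*v)
80*q(U, -7) = 80*(-4 - 2*(-7) - 7*0) = 80*(-4 + 14 + 0) = 80*10 = 800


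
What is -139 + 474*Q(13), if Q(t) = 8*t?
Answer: 49157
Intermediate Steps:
-139 + 474*Q(13) = -139 + 474*(8*13) = -139 + 474*104 = -139 + 49296 = 49157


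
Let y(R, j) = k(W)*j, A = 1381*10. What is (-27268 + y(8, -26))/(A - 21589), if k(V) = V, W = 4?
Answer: 9124/2593 ≈ 3.5187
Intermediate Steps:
A = 13810
y(R, j) = 4*j
(-27268 + y(8, -26))/(A - 21589) = (-27268 + 4*(-26))/(13810 - 21589) = (-27268 - 104)/(-7779) = -27372*(-1/7779) = 9124/2593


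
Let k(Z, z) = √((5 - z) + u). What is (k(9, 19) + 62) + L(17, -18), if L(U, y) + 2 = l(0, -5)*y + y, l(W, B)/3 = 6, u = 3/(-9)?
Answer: -282 + I*√129/3 ≈ -282.0 + 3.7859*I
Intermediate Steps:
u = -⅓ (u = 3*(-⅑) = -⅓ ≈ -0.33333)
l(W, B) = 18 (l(W, B) = 3*6 = 18)
L(U, y) = -2 + 19*y (L(U, y) = -2 + (18*y + y) = -2 + 19*y)
k(Z, z) = √(14/3 - z) (k(Z, z) = √((5 - z) - ⅓) = √(14/3 - z))
(k(9, 19) + 62) + L(17, -18) = (√(42 - 9*19)/3 + 62) + (-2 + 19*(-18)) = (√(42 - 171)/3 + 62) + (-2 - 342) = (√(-129)/3 + 62) - 344 = ((I*√129)/3 + 62) - 344 = (I*√129/3 + 62) - 344 = (62 + I*√129/3) - 344 = -282 + I*√129/3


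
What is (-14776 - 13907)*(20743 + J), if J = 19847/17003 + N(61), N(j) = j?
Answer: -10146618678897/17003 ≈ -5.9675e+8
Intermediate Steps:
J = 1057030/17003 (J = 19847/17003 + 61 = 1057030/17003 ≈ 62.167)
(-14776 - 13907)*(20743 + J) = (-14776 - 13907)*(20743 + 1057030/17003) = -28683*353750259/17003 = -10146618678897/17003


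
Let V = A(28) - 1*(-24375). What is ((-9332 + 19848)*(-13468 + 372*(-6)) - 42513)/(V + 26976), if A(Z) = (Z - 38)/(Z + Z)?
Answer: -4624023964/1437823 ≈ -3216.0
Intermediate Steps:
A(Z) = (-38 + Z)/(2*Z) (A(Z) = (-38 + Z)/((2*Z)) = (-38 + Z)*(1/(2*Z)) = (-38 + Z)/(2*Z))
V = 682495/28 (V = (1/2)*(-38 + 28)/28 - 1*(-24375) = (1/2)*(1/28)*(-10) + 24375 = -5/28 + 24375 = 682495/28 ≈ 24375.)
((-9332 + 19848)*(-13468 + 372*(-6)) - 42513)/(V + 26976) = ((-9332 + 19848)*(-13468 + 372*(-6)) - 42513)/(682495/28 + 26976) = (10516*(-13468 - 2232) - 42513)/(1437823/28) = (10516*(-15700) - 42513)*(28/1437823) = (-165101200 - 42513)*(28/1437823) = -165143713*28/1437823 = -4624023964/1437823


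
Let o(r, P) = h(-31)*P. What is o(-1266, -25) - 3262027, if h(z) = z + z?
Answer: -3260477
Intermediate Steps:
h(z) = 2*z
o(r, P) = -62*P (o(r, P) = (2*(-31))*P = -62*P)
o(-1266, -25) - 3262027 = -62*(-25) - 3262027 = 1550 - 3262027 = -3260477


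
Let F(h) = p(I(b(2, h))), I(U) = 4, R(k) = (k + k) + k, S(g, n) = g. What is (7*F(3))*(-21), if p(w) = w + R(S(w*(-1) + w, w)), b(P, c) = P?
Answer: -588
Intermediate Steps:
R(k) = 3*k (R(k) = 2*k + k = 3*k)
p(w) = w (p(w) = w + 3*(w*(-1) + w) = w + 3*(-w + w) = w + 3*0 = w + 0 = w)
F(h) = 4
(7*F(3))*(-21) = (7*4)*(-21) = 28*(-21) = -588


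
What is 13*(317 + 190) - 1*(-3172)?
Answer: 9763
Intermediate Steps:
13*(317 + 190) - 1*(-3172) = 13*507 + 3172 = 6591 + 3172 = 9763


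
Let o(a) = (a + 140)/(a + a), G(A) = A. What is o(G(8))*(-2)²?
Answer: 37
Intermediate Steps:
o(a) = (140 + a)/(2*a) (o(a) = (140 + a)/((2*a)) = (140 + a)*(1/(2*a)) = (140 + a)/(2*a))
o(G(8))*(-2)² = ((½)*(140 + 8)/8)*(-2)² = ((½)*(⅛)*148)*4 = (37/4)*4 = 37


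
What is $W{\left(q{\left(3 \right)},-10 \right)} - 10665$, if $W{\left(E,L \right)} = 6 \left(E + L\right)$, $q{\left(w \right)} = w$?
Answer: $-10707$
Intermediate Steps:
$W{\left(E,L \right)} = 6 E + 6 L$
$W{\left(q{\left(3 \right)},-10 \right)} - 10665 = \left(6 \cdot 3 + 6 \left(-10\right)\right) - 10665 = \left(18 - 60\right) - 10665 = -42 - 10665 = -10707$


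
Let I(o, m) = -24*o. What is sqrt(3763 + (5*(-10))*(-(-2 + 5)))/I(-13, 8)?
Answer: sqrt(3913)/312 ≈ 0.20049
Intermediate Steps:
sqrt(3763 + (5*(-10))*(-(-2 + 5)))/I(-13, 8) = sqrt(3763 + (5*(-10))*(-(-2 + 5)))/((-24*(-13))) = sqrt(3763 - (-50)*3)/312 = sqrt(3763 - 50*(-3))*(1/312) = sqrt(3763 + 150)*(1/312) = sqrt(3913)*(1/312) = sqrt(3913)/312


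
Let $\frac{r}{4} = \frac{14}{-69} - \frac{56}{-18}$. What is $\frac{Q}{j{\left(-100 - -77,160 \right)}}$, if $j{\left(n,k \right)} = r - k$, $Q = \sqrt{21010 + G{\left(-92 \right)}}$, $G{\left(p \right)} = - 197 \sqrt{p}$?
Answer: $- \frac{207 \sqrt{21010 - 394 i \sqrt{23}}}{30712} \approx -0.97794 + 0.043888 i$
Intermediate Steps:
$r = \frac{2408}{207}$ ($r = 4 \left(\frac{14}{-69} - \frac{56}{-18}\right) = 4 \left(14 \left(- \frac{1}{69}\right) - - \frac{28}{9}\right) = 4 \left(- \frac{14}{69} + \frac{28}{9}\right) = 4 \cdot \frac{602}{207} = \frac{2408}{207} \approx 11.633$)
$Q = \sqrt{21010 - 394 i \sqrt{23}}$ ($Q = \sqrt{21010 - 197 \sqrt{-92}} = \sqrt{21010 - 197 \cdot 2 i \sqrt{23}} = \sqrt{21010 - 394 i \sqrt{23}} \approx 145.09 - 6.5115 i$)
$j{\left(n,k \right)} = \frac{2408}{207} - k$
$\frac{Q}{j{\left(-100 - -77,160 \right)}} = \frac{\sqrt{21010 - 394 i \sqrt{23}}}{\frac{2408}{207} - 160} = \frac{\sqrt{21010 - 394 i \sqrt{23}}}{- \frac{30712}{207}} = \sqrt{21010 - 394 i \sqrt{23}} \left(- \frac{207}{30712}\right) = - \frac{207 \sqrt{21010 - 394 i \sqrt{23}}}{30712}$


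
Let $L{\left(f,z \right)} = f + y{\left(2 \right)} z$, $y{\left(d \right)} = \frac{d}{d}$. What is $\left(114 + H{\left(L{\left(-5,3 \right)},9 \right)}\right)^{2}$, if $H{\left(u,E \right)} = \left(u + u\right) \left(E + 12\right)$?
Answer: $900$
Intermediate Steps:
$y{\left(d \right)} = 1$
$L{\left(f,z \right)} = f + z$ ($L{\left(f,z \right)} = f + 1 z = f + z$)
$H{\left(u,E \right)} = 2 u \left(12 + E\right)$
$\left(114 + H{\left(L{\left(-5,3 \right)},9 \right)}\right)^{2} = \left(114 + 2 \left(-5 + 3\right) \left(12 + 9\right)\right)^{2} = \left(114 + 2 \left(-2\right) 21\right)^{2} = \left(114 - 84\right)^{2} = 30^{2} = 900$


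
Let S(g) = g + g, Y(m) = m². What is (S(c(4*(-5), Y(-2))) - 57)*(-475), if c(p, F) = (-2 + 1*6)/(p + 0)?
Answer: 27265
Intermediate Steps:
c(p, F) = 4/p (c(p, F) = (-2 + 6)/p = 4/p)
S(g) = 2*g
(S(c(4*(-5), Y(-2))) - 57)*(-475) = (2*(4/((4*(-5)))) - 57)*(-475) = (2*(4/(-20)) - 57)*(-475) = (2*(4*(-1/20)) - 57)*(-475) = (2*(-⅕) - 57)*(-475) = (-⅖ - 57)*(-475) = -287/5*(-475) = 27265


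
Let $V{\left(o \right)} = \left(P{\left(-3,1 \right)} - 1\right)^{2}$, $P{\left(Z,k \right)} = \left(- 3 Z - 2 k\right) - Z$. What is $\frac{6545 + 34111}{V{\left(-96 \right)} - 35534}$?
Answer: $- \frac{336}{293} \approx -1.1468$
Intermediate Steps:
$P{\left(Z,k \right)} = - 4 Z - 2 k$
$V{\left(o \right)} = 81$ ($V{\left(o \right)} = \left(\left(\left(-4\right) \left(-3\right) - 2\right) - 1\right)^{2} = \left(\left(12 - 2\right) - 1\right)^{2} = \left(10 - 1\right)^{2} = 9^{2} = 81$)
$\frac{6545 + 34111}{V{\left(-96 \right)} - 35534} = \frac{6545 + 34111}{81 - 35534} = \frac{40656}{-35453} = 40656 \left(- \frac{1}{35453}\right) = - \frac{336}{293}$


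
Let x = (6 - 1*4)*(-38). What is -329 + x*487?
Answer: -37341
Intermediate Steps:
x = -76 (x = (6 - 4)*(-38) = 2*(-38) = -76)
-329 + x*487 = -329 - 76*487 = -329 - 37012 = -37341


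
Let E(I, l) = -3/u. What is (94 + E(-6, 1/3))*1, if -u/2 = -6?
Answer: 375/4 ≈ 93.750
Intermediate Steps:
u = 12 (u = -2*(-6) = 12)
E(I, l) = -¼ (E(I, l) = -3/12 = -3*1/12 = -¼)
(94 + E(-6, 1/3))*1 = (94 - ¼)*1 = (375/4)*1 = 375/4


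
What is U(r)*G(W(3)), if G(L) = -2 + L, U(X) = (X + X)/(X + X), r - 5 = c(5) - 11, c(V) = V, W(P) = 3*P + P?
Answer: 10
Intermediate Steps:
W(P) = 4*P
r = -1 (r = 5 + (5 - 11) = 5 - 6 = -1)
U(X) = 1 (U(X) = (2*X)/((2*X)) = (2*X)*(1/(2*X)) = 1)
U(r)*G(W(3)) = 1*(-2 + 4*3) = 1*(-2 + 12) = 1*10 = 10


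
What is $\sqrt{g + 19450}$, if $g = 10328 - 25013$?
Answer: $\sqrt{4765} \approx 69.029$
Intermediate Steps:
$g = -14685$
$\sqrt{g + 19450} = \sqrt{-14685 + 19450} = \sqrt{4765}$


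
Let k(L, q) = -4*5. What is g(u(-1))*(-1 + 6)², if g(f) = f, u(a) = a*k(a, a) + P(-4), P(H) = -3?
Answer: 425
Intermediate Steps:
k(L, q) = -20
u(a) = -3 - 20*a (u(a) = a*(-20) - 3 = -20*a - 3 = -3 - 20*a)
g(u(-1))*(-1 + 6)² = (-3 - 20*(-1))*(-1 + 6)² = (-3 + 20)*5² = 17*25 = 425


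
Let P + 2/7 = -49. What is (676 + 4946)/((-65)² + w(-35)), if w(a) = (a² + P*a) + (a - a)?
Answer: 5622/7175 ≈ 0.78355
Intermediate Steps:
P = -345/7 (P = -2/7 - 49 = -345/7 ≈ -49.286)
w(a) = a² - 345*a/7 (w(a) = (a² - 345*a/7) + (a - a) = (a² - 345*a/7) + 0 = a² - 345*a/7)
(676 + 4946)/((-65)² + w(-35)) = (676 + 4946)/((-65)² + (⅐)*(-35)*(-345 + 7*(-35))) = 5622/(4225 + (⅐)*(-35)*(-345 - 245)) = 5622/(4225 + (⅐)*(-35)*(-590)) = 5622/(4225 + 2950) = 5622/7175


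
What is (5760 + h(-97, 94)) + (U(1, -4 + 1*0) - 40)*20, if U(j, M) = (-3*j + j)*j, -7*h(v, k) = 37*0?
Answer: 4920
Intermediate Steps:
h(v, k) = 0 (h(v, k) = -37*0/7 = -1/7*0 = 0)
U(j, M) = -2*j**2 (U(j, M) = (-2*j)*j = -2*j**2)
(5760 + h(-97, 94)) + (U(1, -4 + 1*0) - 40)*20 = (5760 + 0) + (-2*1**2 - 40)*20 = 5760 + (-2*1 - 40)*20 = 5760 + (-2 - 40)*20 = 5760 - 42*20 = 5760 - 840 = 4920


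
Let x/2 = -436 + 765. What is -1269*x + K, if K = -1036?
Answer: -836038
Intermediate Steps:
x = 658 (x = 2*(-436 + 765) = 2*329 = 658)
-1269*x + K = -1269*658 - 1036 = -835002 - 1036 = -836038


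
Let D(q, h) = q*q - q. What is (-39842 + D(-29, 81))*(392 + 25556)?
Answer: -1011245456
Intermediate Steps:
D(q, h) = q² - q
(-39842 + D(-29, 81))*(392 + 25556) = (-39842 - 29*(-1 - 29))*(392 + 25556) = (-39842 - 29*(-30))*25948 = (-39842 + 870)*25948 = -38972*25948 = -1011245456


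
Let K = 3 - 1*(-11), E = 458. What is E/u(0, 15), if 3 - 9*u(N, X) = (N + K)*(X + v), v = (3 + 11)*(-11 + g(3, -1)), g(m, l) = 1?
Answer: 4122/1753 ≈ 2.3514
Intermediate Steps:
K = 14 (K = 3 + 11 = 14)
v = -140 (v = (3 + 11)*(-11 + 1) = 14*(-10) = -140)
u(N, X) = ⅓ - (-140 + X)*(14 + N)/9 (u(N, X) = ⅓ - (N + 14)*(X - 140)/9 = ⅓ - (14 + N)*(-140 + X)/9 = ⅓ - (-140 + X)*(14 + N)/9)
E/u(0, 15) = 458/(1963/9 - 14/9*15 + (140/9)*0 - ⅑*0*15) = 458/(1963/9 - 70/3 + 0 + 0) = 458/(1753/9) = 458*(9/1753) = 4122/1753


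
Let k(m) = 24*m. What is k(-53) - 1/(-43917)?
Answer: -55862423/43917 ≈ -1272.0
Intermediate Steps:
k(-53) - 1/(-43917) = 24*(-53) - 1/(-43917) = -1272 - 1*(-1/43917) = -1272 + 1/43917 = -55862423/43917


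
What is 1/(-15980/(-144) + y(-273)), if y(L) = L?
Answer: -36/5833 ≈ -0.0061718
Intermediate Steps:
1/(-15980/(-144) + y(-273)) = 1/(-15980/(-144) - 273) = 1/(-15980*(-1)/144 - 273) = 1/(-94*(-85/72) - 273) = 1/(3995/36 - 273) = 1/(-5833/36) = -36/5833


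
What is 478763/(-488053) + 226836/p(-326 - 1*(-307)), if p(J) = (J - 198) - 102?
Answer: -110860715705/155688907 ≈ -712.07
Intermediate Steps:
p(J) = -300 + J (p(J) = (-198 + J) - 102 = -300 + J)
478763/(-488053) + 226836/p(-326 - 1*(-307)) = 478763/(-488053) + 226836/(-300 + (-326 - 1*(-307))) = 478763*(-1/488053) + 226836/(-300 + (-326 + 307)) = -478763/488053 + 226836/(-300 - 19) = -478763/488053 + 226836/(-319) = -478763/488053 + 226836*(-1/319) = -478763/488053 - 226836/319 = -110860715705/155688907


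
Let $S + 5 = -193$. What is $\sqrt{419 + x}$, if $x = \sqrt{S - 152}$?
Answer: $\sqrt{419 + 5 i \sqrt{14}} \approx 20.475 + 0.4569 i$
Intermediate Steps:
$S = -198$ ($S = -5 - 193 = -198$)
$x = 5 i \sqrt{14}$ ($x = \sqrt{-198 - 152} = \sqrt{-350} = 5 i \sqrt{14} \approx 18.708 i$)
$\sqrt{419 + x} = \sqrt{419 + 5 i \sqrt{14}}$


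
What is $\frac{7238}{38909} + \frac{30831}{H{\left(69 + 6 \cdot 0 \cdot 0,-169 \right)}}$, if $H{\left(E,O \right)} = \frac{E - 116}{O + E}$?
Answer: $\frac{119960678086}{1828723} \approx 65598.0$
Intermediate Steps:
$H{\left(E,O \right)} = \frac{-116 + E}{E + O}$
$\frac{7238}{38909} + \frac{30831}{H{\left(69 + 6 \cdot 0 \cdot 0,-169 \right)}} = \frac{7238}{38909} + \frac{30831}{\frac{1}{\left(69 + 6 \cdot 0 \cdot 0\right) - 169} \left(-116 + \left(69 + 6 \cdot 0 \cdot 0\right)\right)} = 7238 \cdot \frac{1}{38909} + \frac{30831}{\frac{1}{\left(69 + 0 \cdot 0\right) - 169} \left(-116 + \left(69 + 0 \cdot 0\right)\right)} = \frac{7238}{38909} + \frac{30831}{\frac{1}{\left(69 + 0\right) - 169} \left(-116 + \left(69 + 0\right)\right)} = \frac{7238}{38909} + \frac{30831}{\frac{1}{69 - 169} \left(-116 + 69\right)} = \frac{7238}{38909} + \frac{30831}{\frac{1}{-100} \left(-47\right)} = \frac{7238}{38909} + \frac{30831}{\left(- \frac{1}{100}\right) \left(-47\right)} = \frac{7238}{38909} + \frac{30831}{\frac{47}{100}} = \frac{7238}{38909} + 30831 \cdot \frac{100}{47} = \frac{7238}{38909} + \frac{3083100}{47} = \frac{119960678086}{1828723}$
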